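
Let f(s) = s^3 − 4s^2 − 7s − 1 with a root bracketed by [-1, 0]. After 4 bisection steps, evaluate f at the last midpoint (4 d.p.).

m = -0.5, f(m) = 1.375 (+); new bracket [-0.5, 0]
m = -0.25, f(m) = 0.484375 (+); new bracket [-0.25, 0]
m = -0.125, f(m) = -0.189453 (−); new bracket [-0.25, -0.125]
m = -0.1875, f(m) = 0.1653 (+); new bracket [-0.1875, -0.125]

0.1653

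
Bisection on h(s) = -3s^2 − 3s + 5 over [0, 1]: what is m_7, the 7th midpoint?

0.8828125

h(0.5) = 2.75 > 0, so the root lies in [0.5, 1]
h(0.75) = 1.0625 > 0, so the root lies in [0.75, 1]
h(0.875) = 0.078125 > 0, so the root lies in [0.875, 1]
h(0.9375) = -0.4492 < 0, so the root lies in [0.875, 0.9375]
h(0.90625) = -0.1826 < 0, so the root lies in [0.875, 0.90625]
h(0.890625) = -0.0515 < 0, so the root lies in [0.875, 0.890625]
h(0.8828125) = 0.0135 > 0, so the root lies in [0.8828125, 0.890625]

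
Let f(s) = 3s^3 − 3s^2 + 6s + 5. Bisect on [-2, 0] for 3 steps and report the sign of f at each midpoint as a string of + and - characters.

s = -1 gives f = -7, negative; keep [-1, 0]
s = -0.5 gives f = 0.875, positive; keep [-1, -0.5]
s = -0.75 gives f = -2.453125, negative; keep [-0.75, -0.5]

-+-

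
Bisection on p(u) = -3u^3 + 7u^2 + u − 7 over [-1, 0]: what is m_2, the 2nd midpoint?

-0.75

midpoint -0.5: p = -5.375 < 0 → [-1, -0.5]
midpoint -0.75: p = -2.546875 < 0 → [-1, -0.75]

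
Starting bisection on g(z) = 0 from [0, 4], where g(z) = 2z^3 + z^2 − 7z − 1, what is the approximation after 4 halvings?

1.75

z = 2 gives g = 5, positive; keep [0, 2]
z = 1 gives g = -5, negative; keep [1, 2]
z = 1.5 gives g = -2.5, negative; keep [1.5, 2]
z = 1.75 gives g = 0.5312, positive; keep [1.5, 1.75]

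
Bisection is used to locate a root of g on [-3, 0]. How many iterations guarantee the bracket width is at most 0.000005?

Width after n steps is 3/2^n. Need 2^n ≥ 3/0.000005 = 600000.
2^19 = 524288 < 600000 ≤ 2^20 = 1048576, so n = 20.

20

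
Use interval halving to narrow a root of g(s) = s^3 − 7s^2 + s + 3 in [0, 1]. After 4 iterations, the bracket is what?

s = 0.5 gives g = 1.875, positive; keep [0.5, 1]
s = 0.75 gives g = 0.234375, positive; keep [0.75, 1]
s = 0.875 gives g = -0.814453, negative; keep [0.75, 0.875]
s = 0.8125 gives g = -0.2722, negative; keep [0.75, 0.8125]

[0.75, 0.8125]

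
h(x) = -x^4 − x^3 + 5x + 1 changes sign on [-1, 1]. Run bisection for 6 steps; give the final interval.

[-0.21875, -0.1875]

m = 0, h(m) = 1 (+); new bracket [-1, 0]
m = -0.5, h(m) = -1.4375 (−); new bracket [-0.5, 0]
m = -0.25, h(m) = -0.238281 (−); new bracket [-0.25, 0]
m = -0.125, h(m) = 0.3767 (+); new bracket [-0.25, -0.125]
m = -0.1875, h(m) = 0.0679 (+); new bracket [-0.25, -0.1875]
m = -0.21875, h(m) = -0.0856 (−); new bracket [-0.21875, -0.1875]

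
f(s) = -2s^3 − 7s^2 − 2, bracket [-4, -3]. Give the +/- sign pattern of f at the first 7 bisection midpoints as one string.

-++-++-

midpoint -3.5: f = -2 < 0 → [-4, -3.5]
midpoint -3.75: f = 5.03125 > 0 → [-3.75, -3.5]
midpoint -3.625: f = 1.285156 > 0 → [-3.625, -3.5]
midpoint -3.5625: f = -0.4136 < 0 → [-3.625, -3.5625]
midpoint -3.59375: f = 0.4216 > 0 → [-3.59375, -3.5625]
midpoint -3.578125: f = 0.0005 > 0 → [-3.578125, -3.5625]
midpoint -3.5703125: f = -0.2074 < 0 → [-3.578125, -3.5703125]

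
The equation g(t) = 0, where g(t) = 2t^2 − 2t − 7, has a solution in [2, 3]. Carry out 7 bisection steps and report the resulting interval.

g(2.5) = 0.5 > 0, so the root lies in [2, 2.5]
g(2.25) = -1.375 < 0, so the root lies in [2.25, 2.5]
g(2.375) = -0.46875 < 0, so the root lies in [2.375, 2.5]
g(2.4375) = 0.0078 > 0, so the root lies in [2.375, 2.4375]
g(2.40625) = -0.2324 < 0, so the root lies in [2.40625, 2.4375]
g(2.421875) = -0.1128 < 0, so the root lies in [2.421875, 2.4375]
g(2.4296875) = -0.0526 < 0, so the root lies in [2.4296875, 2.4375]

[2.4296875, 2.4375]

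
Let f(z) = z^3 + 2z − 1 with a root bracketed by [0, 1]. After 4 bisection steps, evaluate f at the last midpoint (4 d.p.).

-0.0413

f(0.5) = 0.125 > 0, so the root lies in [0, 0.5]
f(0.25) = -0.484375 < 0, so the root lies in [0.25, 0.5]
f(0.375) = -0.197266 < 0, so the root lies in [0.375, 0.5]
f(0.4375) = -0.0413 < 0, so the root lies in [0.4375, 0.5]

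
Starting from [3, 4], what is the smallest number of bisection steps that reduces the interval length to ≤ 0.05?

5

Width after n steps is 1/2^n. Need 2^n ≥ 1/0.05 = 20.
2^4 = 16 < 20 ≤ 2^5 = 32, so n = 5.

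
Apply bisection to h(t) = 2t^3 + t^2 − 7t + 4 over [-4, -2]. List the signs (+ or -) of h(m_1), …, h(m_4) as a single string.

--+-

h(-3) = -20 < 0, so the root lies in [-3, -2]
h(-2.5) = -3.5 < 0, so the root lies in [-2.5, -2]
h(-2.25) = 2.03125 > 0, so the root lies in [-2.5, -2.25]
h(-2.375) = -0.5273 < 0, so the root lies in [-2.375, -2.25]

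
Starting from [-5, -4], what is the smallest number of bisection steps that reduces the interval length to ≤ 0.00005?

Width after n steps is 1/2^n. Need 2^n ≥ 1/0.00005 = 20000.
2^14 = 16384 < 20000 ≤ 2^15 = 32768, so n = 15.

15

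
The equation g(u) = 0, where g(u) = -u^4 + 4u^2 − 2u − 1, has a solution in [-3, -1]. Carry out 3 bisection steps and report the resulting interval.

midpoint -2: g = 3 > 0 → [-3, -2]
midpoint -2.5: g = -10.0625 < 0 → [-2.5, -2]
midpoint -2.25: g = -1.878906 < 0 → [-2.25, -2]

[-2.25, -2]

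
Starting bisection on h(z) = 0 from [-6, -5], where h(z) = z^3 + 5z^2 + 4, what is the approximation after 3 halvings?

z = -5.5 gives h = -11.125, negative; keep [-5.5, -5]
z = -5.25 gives h = -2.890625, negative; keep [-5.25, -5]
z = -5.125 gives h = 0.716797, positive; keep [-5.25, -5.125]

-5.125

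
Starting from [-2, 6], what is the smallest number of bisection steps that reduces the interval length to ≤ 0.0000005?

24

Width after n steps is 8/2^n. Need 2^n ≥ 8/0.0000005 = 16000000.
2^23 = 8388608 < 16000000 ≤ 2^24 = 16777216, so n = 24.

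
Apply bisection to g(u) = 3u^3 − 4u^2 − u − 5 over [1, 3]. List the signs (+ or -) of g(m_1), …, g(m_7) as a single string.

u = 2 gives g = 1, positive; keep [1, 2]
u = 1.5 gives g = -5.375, negative; keep [1.5, 2]
u = 1.75 gives g = -2.921875, negative; keep [1.75, 2]
u = 1.875 gives g = -1.1621, negative; keep [1.875, 2]
u = 1.9375 gives g = -0.1335, negative; keep [1.9375, 2]
u = 1.96875 gives g = 0.4198, positive; keep [1.9375, 1.96875]
u = 1.953125 gives g = 0.1398, positive; keep [1.9375, 1.953125]

+----++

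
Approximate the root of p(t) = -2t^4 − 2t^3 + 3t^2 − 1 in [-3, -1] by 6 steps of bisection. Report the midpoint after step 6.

midpoint -2: p = -5 < 0 → [-2, -1]
midpoint -1.5: p = 2.375 > 0 → [-2, -1.5]
midpoint -1.75: p = 0.148438 > 0 → [-2, -1.75]
midpoint -1.875: p = -1.9888 < 0 → [-1.875, -1.75]
midpoint -1.8125: p = -0.8203 < 0 → [-1.8125, -1.75]
midpoint -1.78125: p = -0.3121 < 0 → [-1.78125, -1.75]

-1.78125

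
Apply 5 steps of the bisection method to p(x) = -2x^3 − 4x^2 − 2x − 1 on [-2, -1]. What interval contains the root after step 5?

midpoint -1.5: p = -0.25 < 0 → [-2, -1.5]
midpoint -1.75: p = 0.96875 > 0 → [-1.75, -1.5]
midpoint -1.625: p = 0.269531 > 0 → [-1.625, -1.5]
midpoint -1.5625: p = -0.0112 < 0 → [-1.625, -1.5625]
midpoint -1.59375: p = 0.1237 > 0 → [-1.59375, -1.5625]

[-1.59375, -1.5625]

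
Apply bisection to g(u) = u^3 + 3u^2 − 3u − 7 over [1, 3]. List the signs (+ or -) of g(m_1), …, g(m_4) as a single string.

u = 2 gives g = 7, positive; keep [1, 2]
u = 1.5 gives g = -1.375, negative; keep [1.5, 2]
u = 1.75 gives g = 2.296875, positive; keep [1.5, 1.75]
u = 1.625 gives g = 0.3379, positive; keep [1.5, 1.625]

+-++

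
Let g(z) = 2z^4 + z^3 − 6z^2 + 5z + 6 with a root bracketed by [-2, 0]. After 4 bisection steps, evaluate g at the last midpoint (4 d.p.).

z = -1 gives g = -4, negative; keep [-1, 0]
z = -0.5 gives g = 2, positive; keep [-1, -0.5]
z = -0.75 gives g = -0.914062, negative; keep [-0.75, -0.5]
z = -0.625 gives g = 0.5923, positive; keep [-0.75, -0.625]

0.5923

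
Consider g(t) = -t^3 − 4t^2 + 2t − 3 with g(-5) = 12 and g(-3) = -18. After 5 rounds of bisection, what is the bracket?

t = -4 gives g = -11, negative; keep [-5, -4]
t = -4.5 gives g = -1.875, negative; keep [-5, -4.5]
t = -4.75 gives g = 4.421875, positive; keep [-4.75, -4.5]
t = -4.625 gives g = 1.1191, positive; keep [-4.625, -4.5]
t = -4.5625 gives g = -0.4158, negative; keep [-4.625, -4.5625]

[-4.625, -4.5625]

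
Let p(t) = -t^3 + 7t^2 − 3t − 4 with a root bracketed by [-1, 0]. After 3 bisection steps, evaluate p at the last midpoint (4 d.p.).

0.8535

t = -0.5 gives p = -0.625, negative; keep [-1, -0.5]
t = -0.75 gives p = 2.609375, positive; keep [-0.75, -0.5]
t = -0.625 gives p = 0.853516, positive; keep [-0.625, -0.5]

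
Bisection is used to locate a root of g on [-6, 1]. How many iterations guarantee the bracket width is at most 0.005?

11

Width after n steps is 7/2^n. Need 2^n ≥ 7/0.005 = 1400.
2^10 = 1024 < 1400 ≤ 2^11 = 2048, so n = 11.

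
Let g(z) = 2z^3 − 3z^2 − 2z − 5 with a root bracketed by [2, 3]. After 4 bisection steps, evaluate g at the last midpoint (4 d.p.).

-0.9351

z = 2.5 gives g = 2.5, positive; keep [2, 2.5]
z = 2.25 gives g = -1.90625, negative; keep [2.25, 2.5]
z = 2.375 gives g = 0.121094, positive; keep [2.25, 2.375]
z = 2.3125 gives g = -0.9351, negative; keep [2.3125, 2.375]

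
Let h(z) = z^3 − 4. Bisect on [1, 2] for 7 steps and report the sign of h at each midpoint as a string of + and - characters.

-++-+--

midpoint 1.5: h = -0.625 < 0 → [1.5, 2]
midpoint 1.75: h = 1.359375 > 0 → [1.5, 1.75]
midpoint 1.625: h = 0.291016 > 0 → [1.5, 1.625]
midpoint 1.5625: h = -0.1853 < 0 → [1.5625, 1.625]
midpoint 1.59375: h = 0.0482 > 0 → [1.5625, 1.59375]
midpoint 1.578125: h = -0.0697 < 0 → [1.578125, 1.59375]
midpoint 1.5859375: h = -0.0111 < 0 → [1.5859375, 1.59375]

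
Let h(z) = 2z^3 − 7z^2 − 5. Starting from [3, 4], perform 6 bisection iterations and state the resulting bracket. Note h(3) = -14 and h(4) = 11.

midpoint 3.5: h = -5 < 0 → [3.5, 4]
midpoint 3.75: h = 2.03125 > 0 → [3.5, 3.75]
midpoint 3.625: h = -1.714844 < 0 → [3.625, 3.75]
midpoint 3.6875: h = 0.0991 > 0 → [3.625, 3.6875]
midpoint 3.65625: h = -0.8224 < 0 → [3.65625, 3.6875]
midpoint 3.671875: h = -0.3653 < 0 → [3.671875, 3.6875]

[3.671875, 3.6875]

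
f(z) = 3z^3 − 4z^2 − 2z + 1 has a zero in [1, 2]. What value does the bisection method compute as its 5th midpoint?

m = 1.5, f(m) = -0.875 (−); new bracket [1.5, 2]
m = 1.75, f(m) = 1.328125 (+); new bracket [1.5, 1.75]
m = 1.625, f(m) = 0.060547 (+); new bracket [1.5, 1.625]
m = 1.5625, f(m) = -0.4465 (−); new bracket [1.5625, 1.625]
m = 1.59375, f(m) = -0.2031 (−); new bracket [1.59375, 1.625]

1.59375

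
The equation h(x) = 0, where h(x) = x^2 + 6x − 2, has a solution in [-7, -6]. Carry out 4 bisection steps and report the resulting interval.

[-6.375, -6.3125]

m = -6.5, h(m) = 1.25 (+); new bracket [-6.5, -6]
m = -6.25, h(m) = -0.4375 (−); new bracket [-6.5, -6.25]
m = -6.375, h(m) = 0.390625 (+); new bracket [-6.375, -6.25]
m = -6.3125, h(m) = -0.0273 (−); new bracket [-6.375, -6.3125]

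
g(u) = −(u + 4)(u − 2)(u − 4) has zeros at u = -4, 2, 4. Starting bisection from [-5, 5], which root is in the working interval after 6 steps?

-4

m = 0, g(m) = -32 (−); new bracket [-5, 0]
m = -2.5, g(m) = -43.875 (−); new bracket [-5, -2.5]
m = -3.75, g(m) = -11.140625 (−); new bracket [-5, -3.75]
m = -4.375, g(m) = 20.0215 (+); new bracket [-4.375, -3.75]
m = -4.0625, g(m) = 3.0549 (+); new bracket [-4.0625, -3.75]
m = -3.90625, g(m) = -4.3778 (−); new bracket [-4.0625, -3.90625]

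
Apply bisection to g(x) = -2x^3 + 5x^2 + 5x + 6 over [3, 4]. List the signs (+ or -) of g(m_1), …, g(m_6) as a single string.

g(3.5) = -1 < 0, so the root lies in [3, 3.5]
g(3.25) = 6.40625 > 0, so the root lies in [3.25, 3.5]
g(3.375) = 2.941406 > 0, so the root lies in [3.375, 3.5]
g(3.4375) = 1.0317 > 0, so the root lies in [3.4375, 3.5]
g(3.46875) = 0.0313 > 0, so the root lies in [3.46875, 3.5]
g(3.484375) = -0.4805 < 0, so the root lies in [3.46875, 3.484375]

-++++-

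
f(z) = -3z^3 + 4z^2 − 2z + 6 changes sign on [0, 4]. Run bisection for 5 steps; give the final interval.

[1.625, 1.75]

f(2) = -6 < 0, so the root lies in [0, 2]
f(1) = 5 > 0, so the root lies in [1, 2]
f(1.5) = 1.875 > 0, so the root lies in [1.5, 2]
f(1.75) = -1.3281 < 0, so the root lies in [1.5, 1.75]
f(1.625) = 0.4395 > 0, so the root lies in [1.625, 1.75]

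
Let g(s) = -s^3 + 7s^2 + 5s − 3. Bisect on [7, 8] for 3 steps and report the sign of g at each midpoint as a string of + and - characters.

m = 7.5, g(m) = 6.375 (+); new bracket [7.5, 8]
m = 7.75, g(m) = -9.296875 (−); new bracket [7.5, 7.75]
m = 7.625, g(m) = -1.212891 (−); new bracket [7.5, 7.625]

+--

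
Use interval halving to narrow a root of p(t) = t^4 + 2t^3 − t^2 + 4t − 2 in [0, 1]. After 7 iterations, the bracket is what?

[0.484375, 0.4921875]

p(0.5) = 0.0625 > 0, so the root lies in [0, 0.5]
p(0.25) = -1.027344 < 0, so the root lies in [0.25, 0.5]
p(0.375) = -0.515381 < 0, so the root lies in [0.375, 0.5]
p(0.4375) = -0.2373 < 0, so the root lies in [0.4375, 0.5]
p(0.46875) = -0.0905 < 0, so the root lies in [0.46875, 0.5]
p(0.484375) = -0.0148 < 0, so the root lies in [0.484375, 0.5]
p(0.4921875) = 0.0236 > 0, so the root lies in [0.484375, 0.4921875]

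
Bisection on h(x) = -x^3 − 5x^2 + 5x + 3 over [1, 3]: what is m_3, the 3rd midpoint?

1.25

x = 2 gives h = -15, negative; keep [1, 2]
x = 1.5 gives h = -4.125, negative; keep [1, 1.5]
x = 1.25 gives h = -0.515625, negative; keep [1, 1.25]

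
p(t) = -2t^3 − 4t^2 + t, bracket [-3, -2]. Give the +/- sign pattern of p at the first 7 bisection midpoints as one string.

p(-2.5) = 3.75 > 0, so the root lies in [-2.5, -2]
p(-2.25) = 0.28125 > 0, so the root lies in [-2.25, -2]
p(-2.125) = -0.996094 < 0, so the root lies in [-2.25, -2.125]
p(-2.1875) = -0.3931 < 0, so the root lies in [-2.25, -2.1875]
p(-2.21875) = -0.065 < 0, so the root lies in [-2.25, -2.21875]
p(-2.234375) = 0.1058 > 0, so the root lies in [-2.234375, -2.21875]
p(-2.2265625) = 0.0198 > 0, so the root lies in [-2.2265625, -2.21875]

++---++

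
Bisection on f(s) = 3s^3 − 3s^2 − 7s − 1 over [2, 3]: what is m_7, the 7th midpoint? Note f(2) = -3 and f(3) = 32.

2.1484375

midpoint 2.5: f = 9.625 > 0 → [2, 2.5]
midpoint 2.25: f = 2.234375 > 0 → [2, 2.25]
midpoint 2.125: f = -0.634766 < 0 → [2.125, 2.25]
midpoint 2.1875: f = 0.7346 > 0 → [2.125, 2.1875]
midpoint 2.15625: f = 0.0339 > 0 → [2.125, 2.15625]
midpoint 2.140625: f = -0.3044 < 0 → [2.140625, 2.15625]
midpoint 2.1484375: f = -0.1362 < 0 → [2.1484375, 2.15625]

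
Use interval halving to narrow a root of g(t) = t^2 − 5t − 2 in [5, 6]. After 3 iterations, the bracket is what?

t = 5.5 gives g = 0.75, positive; keep [5, 5.5]
t = 5.25 gives g = -0.6875, negative; keep [5.25, 5.5]
t = 5.375 gives g = 0.015625, positive; keep [5.25, 5.375]

[5.25, 5.375]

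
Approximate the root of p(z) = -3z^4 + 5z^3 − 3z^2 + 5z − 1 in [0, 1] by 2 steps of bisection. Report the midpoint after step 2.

0.25

z = 0.5 gives p = 1.1875, positive; keep [0, 0.5]
z = 0.25 gives p = 0.128906, positive; keep [0, 0.25]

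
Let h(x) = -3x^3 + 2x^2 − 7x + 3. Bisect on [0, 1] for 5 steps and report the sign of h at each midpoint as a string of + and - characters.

-+++-

midpoint 0.5: h = -0.375 < 0 → [0, 0.5]
midpoint 0.25: h = 1.328125 > 0 → [0.25, 0.5]
midpoint 0.375: h = 0.498047 > 0 → [0.375, 0.5]
midpoint 0.4375: h = 0.0691 > 0 → [0.4375, 0.5]
midpoint 0.46875: h = -0.1508 < 0 → [0.4375, 0.46875]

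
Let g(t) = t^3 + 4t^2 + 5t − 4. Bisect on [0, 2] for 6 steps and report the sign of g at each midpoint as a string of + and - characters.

+-+++-

g(1) = 6 > 0, so the root lies in [0, 1]
g(0.5) = -0.375 < 0, so the root lies in [0.5, 1]
g(0.75) = 2.421875 > 0, so the root lies in [0.5, 0.75]
g(0.625) = 0.9316 > 0, so the root lies in [0.5, 0.625]
g(0.5625) = 0.2561 > 0, so the root lies in [0.5, 0.5625]
g(0.53125) = -0.0649 < 0, so the root lies in [0.53125, 0.5625]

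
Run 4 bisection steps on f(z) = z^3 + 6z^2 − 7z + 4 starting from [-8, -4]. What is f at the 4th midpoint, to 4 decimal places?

-10.9531

z = -6 gives f = 46, positive; keep [-8, -6]
z = -7 gives f = 4, positive; keep [-8, -7]
z = -7.5 gives f = -27.875, negative; keep [-7.5, -7]
z = -7.25 gives f = -10.9531, negative; keep [-7.25, -7]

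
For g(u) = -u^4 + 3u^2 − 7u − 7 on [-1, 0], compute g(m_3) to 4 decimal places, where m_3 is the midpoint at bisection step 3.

midpoint -0.5: g = -2.8125 < 0 → [-1, -0.5]
midpoint -0.75: g = -0.378906 < 0 → [-1, -0.75]
midpoint -0.875: g = 0.835693 > 0 → [-0.875, -0.75]

0.8357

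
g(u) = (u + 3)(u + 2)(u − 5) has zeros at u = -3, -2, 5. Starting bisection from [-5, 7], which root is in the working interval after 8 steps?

5

g(1) = -48 < 0, so the root lies in [1, 7]
g(4) = -42 < 0, so the root lies in [4, 7]
g(5.5) = 31.875 > 0, so the root lies in [4, 5.5]
g(4.75) = -13.0781 < 0, so the root lies in [4.75, 5.5]
g(5.125) = 7.2363 > 0, so the root lies in [4.75, 5.125]
g(4.9375) = -3.4417 < 0, so the root lies in [4.9375, 5.125]
g(5.03125) = 1.7647 > 0, so the root lies in [4.9375, 5.03125]
g(4.984375) = -0.8713 < 0, so the root lies in [4.984375, 5.03125]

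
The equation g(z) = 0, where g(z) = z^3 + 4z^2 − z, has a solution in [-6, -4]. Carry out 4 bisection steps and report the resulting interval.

[-4.25, -4.125]

z = -5 gives g = -20, negative; keep [-5, -4]
z = -4.5 gives g = -5.625, negative; keep [-4.5, -4]
z = -4.25 gives g = -0.265625, negative; keep [-4.25, -4]
z = -4.125 gives g = 1.998, positive; keep [-4.25, -4.125]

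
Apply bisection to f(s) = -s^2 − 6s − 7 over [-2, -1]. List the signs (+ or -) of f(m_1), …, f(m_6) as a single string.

-++-+-

f(-1.5) = -0.25 < 0, so the root lies in [-2, -1.5]
f(-1.75) = 0.4375 > 0, so the root lies in [-1.75, -1.5]
f(-1.625) = 0.109375 > 0, so the root lies in [-1.625, -1.5]
f(-1.5625) = -0.0664 < 0, so the root lies in [-1.625, -1.5625]
f(-1.59375) = 0.0225 > 0, so the root lies in [-1.59375, -1.5625]
f(-1.578125) = -0.0217 < 0, so the root lies in [-1.59375, -1.578125]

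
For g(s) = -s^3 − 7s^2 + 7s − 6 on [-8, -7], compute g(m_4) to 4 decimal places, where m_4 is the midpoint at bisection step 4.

-2.4963

midpoint -7.5: g = -30.375 < 0 → [-8, -7.5]
midpoint -7.75: g = -15.203125 < 0 → [-8, -7.75]
midpoint -7.875: g = -6.861328 < 0 → [-8, -7.875]
midpoint -7.9375: g = -2.4963 < 0 → [-8, -7.9375]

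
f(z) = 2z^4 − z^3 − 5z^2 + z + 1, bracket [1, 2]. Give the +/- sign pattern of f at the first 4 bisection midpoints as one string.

f(1.5) = -2 < 0, so the root lies in [1.5, 2]
f(1.75) = 0.835938 > 0, so the root lies in [1.5, 1.75]
f(1.625) = -0.92334 < 0, so the root lies in [1.625, 1.75]
f(1.6875) = -0.1379 < 0, so the root lies in [1.6875, 1.75]

-+--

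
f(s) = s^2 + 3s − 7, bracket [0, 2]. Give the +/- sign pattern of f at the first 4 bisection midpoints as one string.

--++

f(1) = -3 < 0, so the root lies in [1, 2]
f(1.5) = -0.25 < 0, so the root lies in [1.5, 2]
f(1.75) = 1.3125 > 0, so the root lies in [1.5, 1.75]
f(1.625) = 0.5156 > 0, so the root lies in [1.5, 1.625]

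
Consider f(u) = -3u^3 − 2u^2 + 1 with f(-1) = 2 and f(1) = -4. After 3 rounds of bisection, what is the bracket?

[0.5, 0.75]

f(0) = 1 > 0, so the root lies in [0, 1]
f(0.5) = 0.125 > 0, so the root lies in [0.5, 1]
f(0.75) = -1.390625 < 0, so the root lies in [0.5, 0.75]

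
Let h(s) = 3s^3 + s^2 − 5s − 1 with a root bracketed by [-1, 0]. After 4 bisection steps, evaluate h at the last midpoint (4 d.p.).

-0.0471

midpoint -0.5: h = 1.375 > 0 → [-0.5, 0]
midpoint -0.25: h = 0.265625 > 0 → [-0.25, 0]
midpoint -0.125: h = -0.365234 < 0 → [-0.25, -0.125]
midpoint -0.1875: h = -0.0471 < 0 → [-0.25, -0.1875]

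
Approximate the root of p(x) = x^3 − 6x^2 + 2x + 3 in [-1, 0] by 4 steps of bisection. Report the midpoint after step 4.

x = -0.5 gives p = 0.375, positive; keep [-1, -0.5]
x = -0.75 gives p = -2.296875, negative; keep [-0.75, -0.5]
x = -0.625 gives p = -0.837891, negative; keep [-0.625, -0.5]
x = -0.5625 gives p = -0.2014, negative; keep [-0.5625, -0.5]

-0.5625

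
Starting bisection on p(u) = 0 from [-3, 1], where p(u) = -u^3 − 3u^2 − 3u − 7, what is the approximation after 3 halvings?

-2.5

midpoint -1: p = -6 < 0 → [-3, -1]
midpoint -2: p = -5 < 0 → [-3, -2]
midpoint -2.5: p = -2.625 < 0 → [-3, -2.5]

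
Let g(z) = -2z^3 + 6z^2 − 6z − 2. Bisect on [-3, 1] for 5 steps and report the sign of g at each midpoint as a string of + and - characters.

+-+-+

g(-1) = 12 > 0, so the root lies in [-1, 1]
g(0) = -2 < 0, so the root lies in [-1, 0]
g(-0.5) = 2.75 > 0, so the root lies in [-0.5, 0]
g(-0.25) = -0.0938 < 0, so the root lies in [-0.5, -0.25]
g(-0.375) = 1.1992 > 0, so the root lies in [-0.375, -0.25]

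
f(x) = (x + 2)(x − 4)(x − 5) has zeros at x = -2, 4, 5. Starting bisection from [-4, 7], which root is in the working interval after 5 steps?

-2

m = 1.5, f(m) = 30.625 (+); new bracket [-4, 1.5]
m = -1.25, f(m) = 24.609375 (+); new bracket [-4, -1.25]
m = -2.625, f(m) = -31.572266 (−); new bracket [-2.625, -1.25]
m = -1.9375, f(m) = 2.5745 (+); new bracket [-2.625, -1.9375]
m = -2.28125, f(m) = -12.8631 (−); new bracket [-2.28125, -1.9375]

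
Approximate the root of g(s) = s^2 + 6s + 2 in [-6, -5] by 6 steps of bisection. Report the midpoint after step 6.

-5.640625

m = -5.5, g(m) = -0.75 (−); new bracket [-6, -5.5]
m = -5.75, g(m) = 0.5625 (+); new bracket [-5.75, -5.5]
m = -5.625, g(m) = -0.109375 (−); new bracket [-5.75, -5.625]
m = -5.6875, g(m) = 0.2227 (+); new bracket [-5.6875, -5.625]
m = -5.65625, g(m) = 0.0557 (+); new bracket [-5.65625, -5.625]
m = -5.640625, g(m) = -0.0271 (−); new bracket [-5.65625, -5.640625]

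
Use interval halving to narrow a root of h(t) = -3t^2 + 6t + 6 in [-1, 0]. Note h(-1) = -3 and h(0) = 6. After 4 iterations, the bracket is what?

m = -0.5, h(m) = 2.25 (+); new bracket [-1, -0.5]
m = -0.75, h(m) = -0.1875 (−); new bracket [-0.75, -0.5]
m = -0.625, h(m) = 1.078125 (+); new bracket [-0.75, -0.625]
m = -0.6875, h(m) = 0.457 (+); new bracket [-0.75, -0.6875]

[-0.75, -0.6875]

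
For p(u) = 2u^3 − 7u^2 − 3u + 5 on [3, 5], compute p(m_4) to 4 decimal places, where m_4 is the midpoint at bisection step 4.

-2.5898

m = 4, p(m) = 9 (+); new bracket [3, 4]
m = 3.5, p(m) = -5.5 (−); new bracket [3.5, 4]
m = 3.75, p(m) = 0.78125 (+); new bracket [3.5, 3.75]
m = 3.625, p(m) = -2.5898 (−); new bracket [3.625, 3.75]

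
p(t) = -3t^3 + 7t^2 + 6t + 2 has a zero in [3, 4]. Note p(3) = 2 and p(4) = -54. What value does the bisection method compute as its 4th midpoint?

p(3.5) = -19.875 < 0, so the root lies in [3, 3.5]
p(3.25) = -7.546875 < 0, so the root lies in [3, 3.25]
p(3.125) = -2.443359 < 0, so the root lies in [3, 3.125]
p(3.0625) = -0.1414 < 0, so the root lies in [3, 3.0625]

3.0625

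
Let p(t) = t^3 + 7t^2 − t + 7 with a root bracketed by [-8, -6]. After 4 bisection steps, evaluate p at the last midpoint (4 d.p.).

-6.0215

midpoint -7: p = 14 > 0 → [-8, -7]
midpoint -7.5: p = -13.625 < 0 → [-7.5, -7]
midpoint -7.25: p = 1.109375 > 0 → [-7.5, -7.25]
midpoint -7.375: p = -6.0215 < 0 → [-7.375, -7.25]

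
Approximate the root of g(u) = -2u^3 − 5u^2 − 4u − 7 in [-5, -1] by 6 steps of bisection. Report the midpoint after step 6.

g(-3) = 14 > 0, so the root lies in [-3, -1]
g(-2) = -3 < 0, so the root lies in [-3, -2]
g(-2.5) = 3 > 0, so the root lies in [-2.5, -2]
g(-2.25) = -0.5312 < 0, so the root lies in [-2.5, -2.25]
g(-2.375) = 1.0898 > 0, so the root lies in [-2.375, -2.25]
g(-2.3125) = 0.2446 > 0, so the root lies in [-2.3125, -2.25]

-2.3125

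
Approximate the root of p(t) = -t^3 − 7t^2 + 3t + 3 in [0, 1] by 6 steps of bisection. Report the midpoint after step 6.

0.828125

t = 0.5 gives p = 2.625, positive; keep [0.5, 1]
t = 0.75 gives p = 0.890625, positive; keep [0.75, 1]
t = 0.875 gives p = -0.404297, negative; keep [0.75, 0.875]
t = 0.8125 gives p = 0.28, positive; keep [0.8125, 0.875]
t = 0.84375 gives p = -0.0528, negative; keep [0.8125, 0.84375]
t = 0.828125 gives p = 0.1159, positive; keep [0.828125, 0.84375]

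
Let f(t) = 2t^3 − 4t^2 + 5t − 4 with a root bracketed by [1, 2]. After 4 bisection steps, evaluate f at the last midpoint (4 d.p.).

0.1938

f(1.5) = 1.25 > 0, so the root lies in [1, 1.5]
f(1.25) = -0.09375 < 0, so the root lies in [1.25, 1.5]
f(1.375) = 0.511719 > 0, so the root lies in [1.25, 1.375]
f(1.3125) = 0.1938 > 0, so the root lies in [1.25, 1.3125]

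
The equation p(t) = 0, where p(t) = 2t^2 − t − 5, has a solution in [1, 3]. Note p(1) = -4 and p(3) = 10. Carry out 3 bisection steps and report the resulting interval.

p(2) = 1 > 0, so the root lies in [1, 2]
p(1.5) = -2 < 0, so the root lies in [1.5, 2]
p(1.75) = -0.625 < 0, so the root lies in [1.75, 2]

[1.75, 2]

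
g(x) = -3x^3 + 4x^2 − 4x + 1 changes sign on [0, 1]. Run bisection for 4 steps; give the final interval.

[0.3125, 0.375]

g(0.5) = -0.375 < 0, so the root lies in [0, 0.5]
g(0.25) = 0.203125 > 0, so the root lies in [0.25, 0.5]
g(0.375) = -0.095703 < 0, so the root lies in [0.25, 0.375]
g(0.3125) = 0.0491 > 0, so the root lies in [0.3125, 0.375]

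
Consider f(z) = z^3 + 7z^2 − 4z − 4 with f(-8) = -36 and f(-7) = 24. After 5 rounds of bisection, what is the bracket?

midpoint -7.5: f = -2.125 < 0 → [-7.5, -7]
midpoint -7.25: f = 11.859375 > 0 → [-7.5, -7.25]
midpoint -7.375: f = 5.103516 > 0 → [-7.5, -7.375]
midpoint -7.4375: f = 1.5491 > 0 → [-7.5, -7.4375]
midpoint -7.46875: f = -0.2729 < 0 → [-7.46875, -7.4375]

[-7.46875, -7.4375]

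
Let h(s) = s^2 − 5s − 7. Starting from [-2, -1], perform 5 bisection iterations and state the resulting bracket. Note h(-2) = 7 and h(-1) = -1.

s = -1.5 gives h = 2.75, positive; keep [-1.5, -1]
s = -1.25 gives h = 0.8125, positive; keep [-1.25, -1]
s = -1.125 gives h = -0.109375, negative; keep [-1.25, -1.125]
s = -1.1875 gives h = 0.3477, positive; keep [-1.1875, -1.125]
s = -1.15625 gives h = 0.1182, positive; keep [-1.15625, -1.125]

[-1.15625, -1.125]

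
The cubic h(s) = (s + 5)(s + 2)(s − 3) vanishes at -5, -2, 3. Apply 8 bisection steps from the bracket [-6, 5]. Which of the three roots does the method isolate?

s = -0.5 gives h = -23.625, negative; keep [-0.5, 5]
s = 2.25 gives h = -23.109375, negative; keep [2.25, 5]
s = 3.625 gives h = 30.322266, positive; keep [2.25, 3.625]
s = 2.9375 gives h = -2.4495, negative; keep [2.9375, 3.625]
s = 3.28125 gives h = 12.3006, positive; keep [2.9375, 3.28125]
s = 3.109375 gives h = 4.5318, positive; keep [2.9375, 3.109375]
s = 3.0234375 gives h = 0.9447, positive; keep [2.9375, 3.0234375]
s = 2.98046875 gives h = -0.7763, negative; keep [2.98046875, 3.0234375]

3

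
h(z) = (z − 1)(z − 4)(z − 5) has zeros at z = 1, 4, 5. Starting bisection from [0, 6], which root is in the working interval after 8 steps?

1

midpoint 3: h = 4 > 0 → [0, 3]
midpoint 1.5: h = 4.375 > 0 → [0, 1.5]
midpoint 0.75: h = -3.453125 < 0 → [0.75, 1.5]
midpoint 1.125: h = 1.3926 > 0 → [0.75, 1.125]
midpoint 0.9375: h = -0.7776 < 0 → [0.9375, 1.125]
midpoint 1.03125: h = 0.3682 > 0 → [0.9375, 1.03125]
midpoint 0.984375: h = -0.1892 < 0 → [0.984375, 1.03125]
midpoint 1.0078125: h = 0.0933 > 0 → [0.984375, 1.0078125]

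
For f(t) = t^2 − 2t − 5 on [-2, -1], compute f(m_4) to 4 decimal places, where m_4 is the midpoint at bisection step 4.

-0.0586

midpoint -1.5: f = 0.25 > 0 → [-1.5, -1]
midpoint -1.25: f = -0.9375 < 0 → [-1.5, -1.25]
midpoint -1.375: f = -0.359375 < 0 → [-1.5, -1.375]
midpoint -1.4375: f = -0.0586 < 0 → [-1.5, -1.4375]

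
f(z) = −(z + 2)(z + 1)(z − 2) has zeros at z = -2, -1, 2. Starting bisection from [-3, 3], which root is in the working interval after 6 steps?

2

f(0) = 4 > 0, so the root lies in [0, 3]
f(1.5) = 4.375 > 0, so the root lies in [1.5, 3]
f(2.25) = -3.453125 < 0, so the root lies in [1.5, 2.25]
f(1.875) = 1.3926 > 0, so the root lies in [1.875, 2.25]
f(2.0625) = -0.7776 < 0, so the root lies in [1.875, 2.0625]
f(1.96875) = 0.3682 > 0, so the root lies in [1.96875, 2.0625]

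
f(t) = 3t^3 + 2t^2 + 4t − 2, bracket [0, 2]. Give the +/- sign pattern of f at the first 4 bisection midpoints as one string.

++--

f(1) = 7 > 0, so the root lies in [0, 1]
f(0.5) = 0.875 > 0, so the root lies in [0, 0.5]
f(0.25) = -0.828125 < 0, so the root lies in [0.25, 0.5]
f(0.375) = -0.0605 < 0, so the root lies in [0.375, 0.5]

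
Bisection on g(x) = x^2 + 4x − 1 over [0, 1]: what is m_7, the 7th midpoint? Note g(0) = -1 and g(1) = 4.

0.2421875

midpoint 0.5: g = 1.25 > 0 → [0, 0.5]
midpoint 0.25: g = 0.0625 > 0 → [0, 0.25]
midpoint 0.125: g = -0.484375 < 0 → [0.125, 0.25]
midpoint 0.1875: g = -0.2148 < 0 → [0.1875, 0.25]
midpoint 0.21875: g = -0.0771 < 0 → [0.21875, 0.25]
midpoint 0.234375: g = -0.0076 < 0 → [0.234375, 0.25]
midpoint 0.2421875: g = 0.0274 > 0 → [0.234375, 0.2421875]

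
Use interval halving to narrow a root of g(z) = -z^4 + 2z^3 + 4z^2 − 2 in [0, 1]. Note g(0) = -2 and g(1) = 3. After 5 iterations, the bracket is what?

[0.625, 0.65625]

m = 0.5, g(m) = -0.8125 (−); new bracket [0.5, 1]
m = 0.75, g(m) = 0.777344 (+); new bracket [0.5, 0.75]
m = 0.625, g(m) = -0.101807 (−); new bracket [0.625, 0.75]
m = 0.6875, g(m) = 0.3171 (+); new bracket [0.625, 0.6875]
m = 0.65625, g(m) = 0.1024 (+); new bracket [0.625, 0.65625]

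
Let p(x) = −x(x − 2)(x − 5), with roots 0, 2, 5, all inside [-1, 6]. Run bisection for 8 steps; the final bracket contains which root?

5

m = 2.5, p(m) = 3.125 (+); new bracket [2.5, 6]
m = 4.25, p(m) = 7.171875 (+); new bracket [4.25, 6]
m = 5.125, p(m) = -2.001953 (−); new bracket [4.25, 5.125]
m = 4.6875, p(m) = 3.9368 (+); new bracket [4.6875, 5.125]
m = 4.90625, p(m) = 1.3368 (+); new bracket [4.90625, 5.125]
m = 5.015625, p(m) = -0.2363 (−); new bracket [4.90625, 5.015625]
m = 4.9609375, p(m) = 0.5738 (+); new bracket [4.9609375, 5.015625]
m = 4.98828125, p(m) = 0.1747 (+); new bracket [4.98828125, 5.015625]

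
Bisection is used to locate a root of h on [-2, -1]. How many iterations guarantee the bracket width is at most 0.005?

8

Width after n steps is 1/2^n. Need 2^n ≥ 1/0.005 = 200.
2^7 = 128 < 200 ≤ 2^8 = 256, so n = 8.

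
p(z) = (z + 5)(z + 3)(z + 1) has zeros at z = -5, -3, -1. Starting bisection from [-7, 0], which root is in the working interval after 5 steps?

m = -3.5, p(m) = 1.875 (+); new bracket [-7, -3.5]
m = -5.25, p(m) = -2.390625 (−); new bracket [-5.25, -3.5]
m = -4.375, p(m) = 2.900391 (+); new bracket [-5.25, -4.375]
m = -4.8125, p(m) = 1.2957 (+); new bracket [-5.25, -4.8125]
m = -5.03125, p(m) = -0.2559 (−); new bracket [-5.03125, -4.8125]

-5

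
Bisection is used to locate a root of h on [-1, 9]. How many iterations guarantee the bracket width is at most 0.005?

Width after n steps is 10/2^n. Need 2^n ≥ 10/0.005 = 2000.
2^10 = 1024 < 2000 ≤ 2^11 = 2048, so n = 11.

11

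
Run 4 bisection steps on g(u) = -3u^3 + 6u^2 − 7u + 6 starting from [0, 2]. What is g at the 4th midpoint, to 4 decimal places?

midpoint 1: g = 2 > 0 → [1, 2]
midpoint 1.5: g = -1.125 < 0 → [1, 1.5]
midpoint 1.25: g = 0.765625 > 0 → [1.25, 1.5]
midpoint 1.375: g = -0.0801 < 0 → [1.25, 1.375]

-0.0801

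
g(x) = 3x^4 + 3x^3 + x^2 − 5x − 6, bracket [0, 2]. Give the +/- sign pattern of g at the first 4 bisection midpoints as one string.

g(1) = -4 < 0, so the root lies in [1, 2]
g(1.5) = 14.0625 > 0, so the root lies in [1, 1.5]
g(1.25) = 2.496094 > 0, so the root lies in [1, 1.25]
g(1.125) = -1.2825 < 0, so the root lies in [1.125, 1.25]

-++-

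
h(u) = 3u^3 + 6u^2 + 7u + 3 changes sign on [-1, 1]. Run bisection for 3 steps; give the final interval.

[-0.75, -0.5]

midpoint 0: h = 3 > 0 → [-1, 0]
midpoint -0.5: h = 0.625 > 0 → [-1, -0.5]
midpoint -0.75: h = -0.140625 < 0 → [-0.75, -0.5]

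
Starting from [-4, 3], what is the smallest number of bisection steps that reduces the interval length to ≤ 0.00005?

18

Width after n steps is 7/2^n. Need 2^n ≥ 7/0.00005 = 140000.
2^17 = 131072 < 140000 ≤ 2^18 = 262144, so n = 18.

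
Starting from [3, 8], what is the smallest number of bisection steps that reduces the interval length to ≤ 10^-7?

26

Width after n steps is 5/2^n. Need 2^n ≥ 5/10^-7 = 50000000.
2^25 = 33554432 < 50000000 ≤ 2^26 = 67108864, so n = 26.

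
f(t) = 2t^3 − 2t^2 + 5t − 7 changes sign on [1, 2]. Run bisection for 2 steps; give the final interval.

[1, 1.25]

f(1.5) = 2.75 > 0, so the root lies in [1, 1.5]
f(1.25) = 0.03125 > 0, so the root lies in [1, 1.25]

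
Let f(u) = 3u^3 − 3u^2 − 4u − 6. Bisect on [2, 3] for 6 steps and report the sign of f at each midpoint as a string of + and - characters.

+++-+-

u = 2.5 gives f = 12.125, positive; keep [2, 2.5]
u = 2.25 gives f = 3.984375, positive; keep [2, 2.25]
u = 2.125 gives f = 0.740234, positive; keep [2, 2.125]
u = 2.0625 gives f = -0.6907, negative; keep [2.0625, 2.125]
u = 2.09375 gives f = 0.0093, positive; keep [2.0625, 2.09375]
u = 2.078125 gives f = -0.3445, negative; keep [2.078125, 2.09375]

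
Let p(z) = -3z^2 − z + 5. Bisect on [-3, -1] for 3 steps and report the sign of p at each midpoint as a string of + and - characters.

midpoint -2: p = -5 < 0 → [-2, -1]
midpoint -1.5: p = -0.25 < 0 → [-1.5, -1]
midpoint -1.25: p = 1.5625 > 0 → [-1.5, -1.25]

--+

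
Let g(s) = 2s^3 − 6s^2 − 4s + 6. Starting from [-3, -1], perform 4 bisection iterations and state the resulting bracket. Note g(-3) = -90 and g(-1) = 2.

[-1.25, -1.125]

s = -2 gives g = -26, negative; keep [-2, -1]
s = -1.5 gives g = -8.25, negative; keep [-1.5, -1]
s = -1.25 gives g = -2.28125, negative; keep [-1.25, -1]
s = -1.125 gives g = 0.0586, positive; keep [-1.25, -1.125]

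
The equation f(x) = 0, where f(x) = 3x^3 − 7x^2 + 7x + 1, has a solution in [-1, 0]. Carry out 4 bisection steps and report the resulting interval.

[-0.1875, -0.125]

f(-0.5) = -4.625 < 0, so the root lies in [-0.5, 0]
f(-0.25) = -1.234375 < 0, so the root lies in [-0.25, 0]
f(-0.125) = 0.009766 > 0, so the root lies in [-0.25, -0.125]
f(-0.1875) = -0.5784 < 0, so the root lies in [-0.1875, -0.125]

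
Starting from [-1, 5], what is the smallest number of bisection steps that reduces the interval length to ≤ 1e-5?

Width after n steps is 6/2^n. Need 2^n ≥ 6/1e-5 = 600000.
2^19 = 524288 < 600000 ≤ 2^20 = 1048576, so n = 20.

20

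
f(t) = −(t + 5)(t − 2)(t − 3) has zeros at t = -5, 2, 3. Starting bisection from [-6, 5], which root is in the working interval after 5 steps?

t = -0.5 gives f = -39.375, negative; keep [-6, -0.5]
t = -3.25 gives f = -57.421875, negative; keep [-6, -3.25]
t = -4.625 gives f = -18.943359, negative; keep [-6, -4.625]
t = -5.3125 gives f = 18.9954, positive; keep [-5.3125, -4.625]
t = -4.96875 gives f = -1.7354, negative; keep [-5.3125, -4.96875]

-5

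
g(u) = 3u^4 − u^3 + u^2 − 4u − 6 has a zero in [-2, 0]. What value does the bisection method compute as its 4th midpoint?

-0.875

u = -1 gives g = 3, positive; keep [-1, 0]
u = -0.5 gives g = -3.4375, negative; keep [-1, -0.5]
u = -0.75 gives g = -1.066406, negative; keep [-1, -0.75]
u = -0.875 gives g = 0.6941, positive; keep [-0.875, -0.75]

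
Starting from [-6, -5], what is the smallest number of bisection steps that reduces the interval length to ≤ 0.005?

8

Width after n steps is 1/2^n. Need 2^n ≥ 1/0.005 = 200.
2^7 = 128 < 200 ≤ 2^8 = 256, so n = 8.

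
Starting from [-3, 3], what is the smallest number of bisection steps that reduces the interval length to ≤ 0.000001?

23

Width after n steps is 6/2^n. Need 2^n ≥ 6/0.000001 = 6000000.
2^22 = 4194304 < 6000000 ≤ 2^23 = 8388608, so n = 23.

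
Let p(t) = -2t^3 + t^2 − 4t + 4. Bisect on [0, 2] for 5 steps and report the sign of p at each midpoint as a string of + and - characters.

-++-+

t = 1 gives p = -1, negative; keep [0, 1]
t = 0.5 gives p = 2, positive; keep [0.5, 1]
t = 0.75 gives p = 0.71875, positive; keep [0.75, 1]
t = 0.875 gives p = -0.0742, negative; keep [0.75, 0.875]
t = 0.8125 gives p = 0.3374, positive; keep [0.8125, 0.875]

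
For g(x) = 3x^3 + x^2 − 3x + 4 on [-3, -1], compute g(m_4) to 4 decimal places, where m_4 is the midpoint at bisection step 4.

-1.3574

g(-2) = -10 < 0, so the root lies in [-2, -1]
g(-1.5) = 0.625 > 0, so the root lies in [-2, -1.5]
g(-1.75) = -3.765625 < 0, so the root lies in [-1.75, -1.5]
g(-1.625) = -1.3574 < 0, so the root lies in [-1.625, -1.5]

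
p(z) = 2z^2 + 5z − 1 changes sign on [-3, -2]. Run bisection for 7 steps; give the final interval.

[-2.6875, -2.6796875]

midpoint -2.5: p = -1 < 0 → [-3, -2.5]
midpoint -2.75: p = 0.375 > 0 → [-2.75, -2.5]
midpoint -2.625: p = -0.34375 < 0 → [-2.75, -2.625]
midpoint -2.6875: p = 0.0078 > 0 → [-2.6875, -2.625]
midpoint -2.65625: p = -0.1699 < 0 → [-2.6875, -2.65625]
midpoint -2.671875: p = -0.0815 < 0 → [-2.6875, -2.671875]
midpoint -2.6796875: p = -0.037 < 0 → [-2.6875, -2.6796875]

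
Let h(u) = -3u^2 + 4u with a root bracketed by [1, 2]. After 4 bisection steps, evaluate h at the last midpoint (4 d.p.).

0.0820

u = 1.5 gives h = -0.75, negative; keep [1, 1.5]
u = 1.25 gives h = 0.3125, positive; keep [1.25, 1.5]
u = 1.375 gives h = -0.171875, negative; keep [1.25, 1.375]
u = 1.3125 gives h = 0.082, positive; keep [1.3125, 1.375]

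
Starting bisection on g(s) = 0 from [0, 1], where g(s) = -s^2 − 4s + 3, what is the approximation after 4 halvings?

0.6875

m = 0.5, g(m) = 0.75 (+); new bracket [0.5, 1]
m = 0.75, g(m) = -0.5625 (−); new bracket [0.5, 0.75]
m = 0.625, g(m) = 0.109375 (+); new bracket [0.625, 0.75]
m = 0.6875, g(m) = -0.2227 (−); new bracket [0.625, 0.6875]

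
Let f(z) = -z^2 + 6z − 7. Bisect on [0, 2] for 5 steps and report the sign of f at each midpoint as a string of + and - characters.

--++-

m = 1, f(m) = -2 (−); new bracket [1, 2]
m = 1.5, f(m) = -0.25 (−); new bracket [1.5, 2]
m = 1.75, f(m) = 0.4375 (+); new bracket [1.5, 1.75]
m = 1.625, f(m) = 0.1094 (+); new bracket [1.5, 1.625]
m = 1.5625, f(m) = -0.0664 (−); new bracket [1.5625, 1.625]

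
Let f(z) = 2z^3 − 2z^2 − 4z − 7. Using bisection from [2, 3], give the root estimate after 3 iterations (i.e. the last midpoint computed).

2.375

f(2.5) = 1.75 > 0, so the root lies in [2, 2.5]
f(2.25) = -3.34375 < 0, so the root lies in [2.25, 2.5]
f(2.375) = -0.988281 < 0, so the root lies in [2.375, 2.5]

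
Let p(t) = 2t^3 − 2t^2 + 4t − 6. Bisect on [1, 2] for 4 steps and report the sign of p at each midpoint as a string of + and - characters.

midpoint 1.5: p = 2.25 > 0 → [1, 1.5]
midpoint 1.25: p = -0.21875 < 0 → [1.25, 1.5]
midpoint 1.375: p = 0.917969 > 0 → [1.25, 1.375]
midpoint 1.3125: p = 0.3267 > 0 → [1.25, 1.3125]

+-++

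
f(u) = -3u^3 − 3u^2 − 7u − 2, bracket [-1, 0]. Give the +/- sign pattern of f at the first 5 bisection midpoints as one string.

f(-0.5) = 1.125 > 0, so the root lies in [-0.5, 0]
f(-0.25) = -0.390625 < 0, so the root lies in [-0.5, -0.25]
f(-0.375) = 0.361328 > 0, so the root lies in [-0.375, -0.25]
f(-0.3125) = -0.0139 < 0, so the root lies in [-0.375, -0.3125]
f(-0.34375) = 0.1736 > 0, so the root lies in [-0.34375, -0.3125]

+-+-+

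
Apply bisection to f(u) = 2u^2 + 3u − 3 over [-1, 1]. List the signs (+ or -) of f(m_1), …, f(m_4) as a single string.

m = 0, f(m) = -3 (−); new bracket [0, 1]
m = 0.5, f(m) = -1 (−); new bracket [0.5, 1]
m = 0.75, f(m) = 0.375 (+); new bracket [0.5, 0.75]
m = 0.625, f(m) = -0.3438 (−); new bracket [0.625, 0.75]

--+-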